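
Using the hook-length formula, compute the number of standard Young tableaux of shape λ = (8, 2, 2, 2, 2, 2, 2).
# SYT of shape (8, 2, 2, 2, 2, 2, 2) = 5116320

Hook-length formula: f^λ = n! / Π hook(c), product over all cells c of the Young diagram. For λ = (8, 2, 2, 2, 2, 2, 2), n = 20 boxes. Hook lengths by row (left-to-right, top-to-bottom): [14, 13, 6, 5, 4, 3, 2, 1]; [7, 6]; [6, 5]; [5, 4]; [4, 3]; [3, 2]; [2, 1]. Product of hooks = 475517952000. So f^λ = 20! / 475517952000 = 2432902008176640000 / 475517952000 = 5116320.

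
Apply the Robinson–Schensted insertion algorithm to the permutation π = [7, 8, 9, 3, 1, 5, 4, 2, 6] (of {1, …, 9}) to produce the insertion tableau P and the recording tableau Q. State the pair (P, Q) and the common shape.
P = [1, 2, 6] / [3, 4, 9] / [5, 8] / [7];  Q = [1, 2, 3] / [4, 6, 9] / [5, 7] / [8];  common shape = (3, 3, 2, 1)

Row-insert the values π_1, π_2, … into P one at a time, bumping the leftmost entry strictly greater than the inserted value down to the next row. The recording tableau Q records, in position (i, j), the step at which that cell was added to P.
  Insert 7 (step 1): P = [7];  Q = [1]
  Insert 8 (step 2): P = [7, 8];  Q = [1, 2]
  Insert 9 (step 3): P = [7, 8, 9];  Q = [1, 2, 3]
  Insert 3 (step 4): P = [3, 8, 9] / [7];  Q = [1, 2, 3] / [4]
  Insert 1 (step 5): P = [1, 8, 9] / [3] / [7];  Q = [1, 2, 3] / [4] / [5]
  Insert 5 (step 6): P = [1, 5, 9] / [3, 8] / [7];  Q = [1, 2, 3] / [4, 6] / [5]
  Insert 4 (step 7): P = [1, 4, 9] / [3, 5] / [7, 8];  Q = [1, 2, 3] / [4, 6] / [5, 7]
  Insert 2 (step 8): P = [1, 2, 9] / [3, 4] / [5, 8] / [7];  Q = [1, 2, 3] / [4, 6] / [5, 7] / [8]
  Insert 6 (step 9): P = [1, 2, 6] / [3, 4, 9] / [5, 8] / [7];  Q = [1, 2, 3] / [4, 6, 9] / [5, 7] / [8]
Final shape: (3, 3, 2, 1).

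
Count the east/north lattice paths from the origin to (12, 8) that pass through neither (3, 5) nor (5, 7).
Number of paths = 110002

Inclusion–exclusion. Total paths: C(20, 12) = 125970. Through P₁: C(8, 3)·C(12, 9) = 12320. Through P₂: C(12, 5)·C(8, 7) = 6336. Since P₁ is strictly southwest of P₂, a monotone path through both must visit P₁ then P₂; paths through both = C(8, 3)·C(4, 2)·C(8, 7) = 2688. Avoid both = 125970 − 12320 − 6336 + 2688 = 110002.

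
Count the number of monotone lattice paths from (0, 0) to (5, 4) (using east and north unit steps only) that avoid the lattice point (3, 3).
Number of paths = 66

Total paths from (0, 0) to (5, 4): C(9, 5) = 126. Paths through (3, 3): (paths (0, 0) → (3, 3)) × (paths (3, 3) → (5, 4)) = C(6, 3) · C(3, 2) = 20 · 3 = 60. Avoidance count = 126 − 60 = 66.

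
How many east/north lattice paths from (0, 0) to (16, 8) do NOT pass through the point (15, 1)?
Number of paths = 735343

Total paths from (0, 0) to (16, 8): C(24, 16) = 735471. Paths through (15, 1): (paths (0, 0) → (15, 1)) × (paths (15, 1) → (16, 8)) = C(16, 15) · C(8, 1) = 16 · 8 = 128. Avoidance count = 735471 − 128 = 735343.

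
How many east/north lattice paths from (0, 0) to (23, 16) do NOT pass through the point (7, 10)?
Number of paths = 36260187366

Total paths from (0, 0) to (23, 16): C(39, 23) = 37711260990. Paths through (7, 10): (paths (0, 0) → (7, 10)) × (paths (7, 10) → (23, 16)) = C(17, 7) · C(22, 16) = 19448 · 74613 = 1451073624. Avoidance count = 37711260990 − 1451073624 = 36260187366.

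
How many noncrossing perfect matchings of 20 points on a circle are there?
C_10 = 16796

These noncrossing handshakes are counted by the Catalan number C_n = (1/(n + 1)) · C(2n, n). For n = 10: C_10 = (1/11) · C(20, 10) = 184756/11 = 16796.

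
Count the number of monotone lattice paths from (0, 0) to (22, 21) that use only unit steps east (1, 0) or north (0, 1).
Number of paths = 1052049481860

A monotone lattice path from (0, 0) to (22, 21) consists of 22 east steps and 21 north steps in some order, so it is determined by which 22 of the 43 steps are east. The count is C(43, 22) = 1052049481860.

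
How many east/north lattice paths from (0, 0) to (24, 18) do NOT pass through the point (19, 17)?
Number of paths = 302112141450

Total paths from (0, 0) to (24, 18): C(42, 24) = 353697121050. Paths through (19, 17): (paths (0, 0) → (19, 17)) × (paths (19, 17) → (24, 18)) = C(36, 19) · C(6, 5) = 8597496600 · 6 = 51584979600. Avoidance count = 353697121050 − 51584979600 = 302112141450.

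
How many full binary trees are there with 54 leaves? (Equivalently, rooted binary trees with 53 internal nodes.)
C_53 = 116157871455782434250553845880

These full binary trees are counted by the Catalan number C_n = (1/(n + 1)) · C(2n, n). For n = 53: C_53 = (1/54) · C(106, 53) = 6272525058612251449529907677520/54 = 116157871455782434250553845880.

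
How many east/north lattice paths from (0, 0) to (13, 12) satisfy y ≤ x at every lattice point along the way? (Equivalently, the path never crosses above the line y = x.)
Number of paths = 742900

By the reflection principle (André's argument), the number of monotone paths to (13, 12) with n ≤ m that never go above y = x is C(25, 13) − C(25, 14) = 5200300 − 4457400 = 742900.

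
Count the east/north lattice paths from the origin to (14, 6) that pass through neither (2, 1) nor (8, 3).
Number of paths = 13392

Inclusion–exclusion. Total paths: C(20, 14) = 38760. Through P₁: C(3, 2)·C(17, 12) = 18564. Through P₂: C(11, 8)·C(9, 6) = 13860. Since P₁ is strictly southwest of P₂, a monotone path through both must visit P₁ then P₂; paths through both = C(3, 2)·C(8, 6)·C(9, 6) = 7056. Avoid both = 38760 − 18564 − 13860 + 7056 = 13392.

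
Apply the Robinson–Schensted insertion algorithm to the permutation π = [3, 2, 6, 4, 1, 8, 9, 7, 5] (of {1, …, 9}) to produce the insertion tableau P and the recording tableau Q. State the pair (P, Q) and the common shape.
P = [1, 4, 5, 9] / [2, 6, 7] / [3, 8];  Q = [1, 3, 6, 7] / [2, 4, 8] / [5, 9];  common shape = (4, 3, 2)

Row-insert the values π_1, π_2, … into P one at a time, bumping the leftmost entry strictly greater than the inserted value down to the next row. The recording tableau Q records, in position (i, j), the step at which that cell was added to P.
  Insert 3 (step 1): P = [3];  Q = [1]
  Insert 2 (step 2): P = [2] / [3];  Q = [1] / [2]
  Insert 6 (step 3): P = [2, 6] / [3];  Q = [1, 3] / [2]
  Insert 4 (step 4): P = [2, 4] / [3, 6];  Q = [1, 3] / [2, 4]
  Insert 1 (step 5): P = [1, 4] / [2, 6] / [3];  Q = [1, 3] / [2, 4] / [5]
  Insert 8 (step 6): P = [1, 4, 8] / [2, 6] / [3];  Q = [1, 3, 6] / [2, 4] / [5]
  Insert 9 (step 7): P = [1, 4, 8, 9] / [2, 6] / [3];  Q = [1, 3, 6, 7] / [2, 4] / [5]
  Insert 7 (step 8): P = [1, 4, 7, 9] / [2, 6, 8] / [3];  Q = [1, 3, 6, 7] / [2, 4, 8] / [5]
  Insert 5 (step 9): P = [1, 4, 5, 9] / [2, 6, 7] / [3, 8];  Q = [1, 3, 6, 7] / [2, 4, 8] / [5, 9]
Final shape: (4, 3, 2).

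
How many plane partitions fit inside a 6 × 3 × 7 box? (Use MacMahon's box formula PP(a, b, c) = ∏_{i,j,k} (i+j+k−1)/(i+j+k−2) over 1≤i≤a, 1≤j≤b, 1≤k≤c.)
PP(6, 3, 7) = 131589315

Evaluate the triple product over i = 1..6, j = 1..3, k = 1..7. The factors are (2/1) · (3/2) · (4/3) · (5/4) · (6/5) · (7/6) · (8/7) · (3/2) · … (126 factors total). The numerators and denominators telescope so the product is an integer; carrying out the multiplication exactly gives PP(6, 3, 7) = 131589315.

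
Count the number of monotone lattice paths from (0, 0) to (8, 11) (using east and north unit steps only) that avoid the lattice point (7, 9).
Number of paths = 41262

Total paths from (0, 0) to (8, 11): C(19, 8) = 75582. Paths through (7, 9): (paths (0, 0) → (7, 9)) × (paths (7, 9) → (8, 11)) = C(16, 7) · C(3, 1) = 11440 · 3 = 34320. Avoidance count = 75582 − 34320 = 41262.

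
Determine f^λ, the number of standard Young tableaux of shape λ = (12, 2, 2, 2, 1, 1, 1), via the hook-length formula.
# SYT of shape (12, 2, 2, 2, 1, 1, 1) = 7390240

Hook-length formula: f^λ = n! / Π hook(c), product over all cells c of the Young diagram. For λ = (12, 2, 2, 2, 1, 1, 1), n = 21 boxes. Hook lengths by row (left-to-right, top-to-bottom): [18, 14, 10, 9, 8, 7, 6, 5, 4, 3, 2, 1]; [7, 3]; [6, 2]; [5, 1]; [3]; [2]; [1]. Product of hooks = 6913299456000. So f^λ = 21! / 6913299456000 = 51090942171709440000 / 6913299456000 = 7390240.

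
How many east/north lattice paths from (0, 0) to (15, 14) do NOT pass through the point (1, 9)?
Number of paths = 77442480

Total paths from (0, 0) to (15, 14): C(29, 15) = 77558760. Paths through (1, 9): (paths (0, 0) → (1, 9)) × (paths (1, 9) → (15, 14)) = C(10, 1) · C(19, 14) = 10 · 11628 = 116280. Avoidance count = 77558760 − 116280 = 77442480.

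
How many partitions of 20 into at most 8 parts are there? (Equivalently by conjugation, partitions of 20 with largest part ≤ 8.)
p(20, parts ≤ 8) = 434

Use the recurrence p(n, m) = p(n, m−1) + p(n−m, m): either the largest part is < m (count p(n, m−1)) or the largest part is exactly m (remove one copy of m, count p(n−m, m)). With p(0, ·) = 1 this gives p(20, parts ≤ 8) = 434. (By conjugating Young diagrams, this also counts partitions of 20 into at most 8 parts.)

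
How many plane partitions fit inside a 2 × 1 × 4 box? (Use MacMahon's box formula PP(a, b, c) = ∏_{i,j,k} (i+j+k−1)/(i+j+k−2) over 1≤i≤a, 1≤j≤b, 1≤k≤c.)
PP(2, 1, 4) = 15

Evaluate the triple product over i = 1..2, j = 1..1, k = 1..4. The factors are (2/1) · (3/2) · (4/3) · (5/4) · (3/2) · (4/3) · (5/4) · (6/5). The numerators and denominators telescope so the product is an integer; carrying out the multiplication exactly gives PP(2, 1, 4) = 15.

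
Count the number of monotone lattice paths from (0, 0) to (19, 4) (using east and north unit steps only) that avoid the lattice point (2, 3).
Number of paths = 8675

Total paths from (0, 0) to (19, 4): C(23, 19) = 8855. Paths through (2, 3): (paths (0, 0) → (2, 3)) × (paths (2, 3) → (19, 4)) = C(5, 2) · C(18, 17) = 10 · 18 = 180. Avoidance count = 8855 − 180 = 8675.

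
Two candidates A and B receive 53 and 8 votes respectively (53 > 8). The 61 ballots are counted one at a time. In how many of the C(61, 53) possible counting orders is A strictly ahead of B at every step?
Strict-lead orderings = 2172413925

Total orderings of the 61 votes with 53 for A: C(61, 53) = 2944827765. By the Bertrand ballot formula (Cycle Lemma / reflection principle), the number of orderings in which A is strictly ahead of B throughout is (p − q)/(p + q) · C(p + q, p) = (53 − 8)/(53 + 8) · 2944827765 = 2172413925.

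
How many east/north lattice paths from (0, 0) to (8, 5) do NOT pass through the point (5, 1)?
Number of paths = 1077

Total paths from (0, 0) to (8, 5): C(13, 8) = 1287. Paths through (5, 1): (paths (0, 0) → (5, 1)) × (paths (5, 1) → (8, 5)) = C(6, 5) · C(7, 3) = 6 · 35 = 210. Avoidance count = 1287 − 210 = 1077.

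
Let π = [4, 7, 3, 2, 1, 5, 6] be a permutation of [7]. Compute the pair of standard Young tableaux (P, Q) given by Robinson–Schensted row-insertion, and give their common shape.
P = [1, 5, 6] / [2, 7] / [3] / [4];  Q = [1, 2, 7] / [3, 6] / [4] / [5];  common shape = (3, 2, 1, 1)

Row-insert the values π_1, π_2, … into P one at a time, bumping the leftmost entry strictly greater than the inserted value down to the next row. The recording tableau Q records, in position (i, j), the step at which that cell was added to P.
  Insert 4 (step 1): P = [4];  Q = [1]
  Insert 7 (step 2): P = [4, 7];  Q = [1, 2]
  Insert 3 (step 3): P = [3, 7] / [4];  Q = [1, 2] / [3]
  Insert 2 (step 4): P = [2, 7] / [3] / [4];  Q = [1, 2] / [3] / [4]
  Insert 1 (step 5): P = [1, 7] / [2] / [3] / [4];  Q = [1, 2] / [3] / [4] / [5]
  Insert 5 (step 6): P = [1, 5] / [2, 7] / [3] / [4];  Q = [1, 2] / [3, 6] / [4] / [5]
  Insert 6 (step 7): P = [1, 5, 6] / [2, 7] / [3] / [4];  Q = [1, 2, 7] / [3, 6] / [4] / [5]
Final shape: (3, 2, 1, 1).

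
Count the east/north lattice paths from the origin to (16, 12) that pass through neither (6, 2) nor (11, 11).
Number of paths = 21352331

Inclusion–exclusion. Total paths: C(28, 16) = 30421755. Through P₁: C(8, 6)·C(20, 10) = 5173168. Through P₂: C(22, 11)·C(6, 5) = 4232592. Since P₁ is strictly southwest of P₂, a monotone path through both must visit P₁ then P₂; paths through both = C(8, 6)·C(14, 5)·C(6, 5) = 336336. Avoid both = 30421755 − 5173168 − 4232592 + 336336 = 21352331.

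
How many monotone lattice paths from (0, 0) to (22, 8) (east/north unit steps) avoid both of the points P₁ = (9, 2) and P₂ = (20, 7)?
Number of paths = 2417295

Inclusion–exclusion. Total paths: C(30, 22) = 5852925. Through P₁: C(11, 9)·C(19, 13) = 1492260. Through P₂: C(27, 20)·C(3, 2) = 2664090. Since P₁ is strictly southwest of P₂, a monotone path through both must visit P₁ then P₂; paths through both = C(11, 9)·C(16, 11)·C(3, 2) = 720720. Avoid both = 5852925 − 1492260 − 2664090 + 720720 = 2417295.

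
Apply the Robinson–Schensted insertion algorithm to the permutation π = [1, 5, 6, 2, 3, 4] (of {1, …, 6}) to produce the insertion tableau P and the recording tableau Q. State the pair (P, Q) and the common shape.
P = [1, 2, 3, 4] / [5, 6];  Q = [1, 2, 3, 6] / [4, 5];  common shape = (4, 2)

Row-insert the values π_1, π_2, … into P one at a time, bumping the leftmost entry strictly greater than the inserted value down to the next row. The recording tableau Q records, in position (i, j), the step at which that cell was added to P.
  Insert 1 (step 1): P = [1];  Q = [1]
  Insert 5 (step 2): P = [1, 5];  Q = [1, 2]
  Insert 6 (step 3): P = [1, 5, 6];  Q = [1, 2, 3]
  Insert 2 (step 4): P = [1, 2, 6] / [5];  Q = [1, 2, 3] / [4]
  Insert 3 (step 5): P = [1, 2, 3] / [5, 6];  Q = [1, 2, 3] / [4, 5]
  Insert 4 (step 6): P = [1, 2, 3, 4] / [5, 6];  Q = [1, 2, 3, 6] / [4, 5]
Final shape: (4, 2).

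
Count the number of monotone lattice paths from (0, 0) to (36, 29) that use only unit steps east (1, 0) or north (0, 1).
Number of paths = 2507588587725537680

A monotone lattice path from (0, 0) to (36, 29) consists of 36 east steps and 29 north steps in some order, so it is determined by which 36 of the 65 steps are east. The count is C(65, 36) = 2507588587725537680.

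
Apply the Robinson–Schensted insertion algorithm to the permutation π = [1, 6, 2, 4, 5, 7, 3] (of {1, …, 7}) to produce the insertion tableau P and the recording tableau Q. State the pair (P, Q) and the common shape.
P = [1, 2, 3, 5, 7] / [4] / [6];  Q = [1, 2, 4, 5, 6] / [3] / [7];  common shape = (5, 1, 1)

Row-insert the values π_1, π_2, … into P one at a time, bumping the leftmost entry strictly greater than the inserted value down to the next row. The recording tableau Q records, in position (i, j), the step at which that cell was added to P.
  Insert 1 (step 1): P = [1];  Q = [1]
  Insert 6 (step 2): P = [1, 6];  Q = [1, 2]
  Insert 2 (step 3): P = [1, 2] / [6];  Q = [1, 2] / [3]
  Insert 4 (step 4): P = [1, 2, 4] / [6];  Q = [1, 2, 4] / [3]
  Insert 5 (step 5): P = [1, 2, 4, 5] / [6];  Q = [1, 2, 4, 5] / [3]
  Insert 7 (step 6): P = [1, 2, 4, 5, 7] / [6];  Q = [1, 2, 4, 5, 6] / [3]
  Insert 3 (step 7): P = [1, 2, 3, 5, 7] / [4] / [6];  Q = [1, 2, 4, 5, 6] / [3] / [7]
Final shape: (5, 1, 1).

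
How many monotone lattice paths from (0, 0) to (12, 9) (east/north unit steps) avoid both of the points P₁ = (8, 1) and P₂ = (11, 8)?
Number of paths = 140471

Inclusion–exclusion. Total paths: C(21, 12) = 293930. Through P₁: C(9, 8)·C(12, 4) = 4455. Through P₂: C(19, 11)·C(2, 1) = 151164. Since P₁ is strictly southwest of P₂, a monotone path through both must visit P₁ then P₂; paths through both = C(9, 8)·C(10, 3)·C(2, 1) = 2160. Avoid both = 293930 − 4455 − 151164 + 2160 = 140471.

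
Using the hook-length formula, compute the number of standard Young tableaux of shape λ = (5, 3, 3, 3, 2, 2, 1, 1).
# SYT of shape (5, 3, 3, 3, 2, 2, 1, 1) = 64664600

Hook-length formula: f^λ = n! / Π hook(c), product over all cells c of the Young diagram. For λ = (5, 3, 3, 3, 2, 2, 1, 1), n = 20 boxes. Hook lengths by row (left-to-right, top-to-bottom): [12, 9, 6, 2, 1]; [9, 6, 3]; [8, 5, 2]; [7, 4, 1]; [5, 2]; [4, 1]; [2]; [1]. Product of hooks = 37623398400. So f^λ = 20! / 37623398400 = 2432902008176640000 / 37623398400 = 64664600.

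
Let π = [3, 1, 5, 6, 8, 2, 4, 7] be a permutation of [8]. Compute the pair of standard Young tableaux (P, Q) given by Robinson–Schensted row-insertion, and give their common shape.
P = [1, 2, 4, 7] / [3, 5, 6, 8];  Q = [1, 3, 4, 5] / [2, 6, 7, 8];  common shape = (4, 4)

Row-insert the values π_1, π_2, … into P one at a time, bumping the leftmost entry strictly greater than the inserted value down to the next row. The recording tableau Q records, in position (i, j), the step at which that cell was added to P.
  Insert 3 (step 1): P = [3];  Q = [1]
  Insert 1 (step 2): P = [1] / [3];  Q = [1] / [2]
  Insert 5 (step 3): P = [1, 5] / [3];  Q = [1, 3] / [2]
  Insert 6 (step 4): P = [1, 5, 6] / [3];  Q = [1, 3, 4] / [2]
  Insert 8 (step 5): P = [1, 5, 6, 8] / [3];  Q = [1, 3, 4, 5] / [2]
  Insert 2 (step 6): P = [1, 2, 6, 8] / [3, 5];  Q = [1, 3, 4, 5] / [2, 6]
  Insert 4 (step 7): P = [1, 2, 4, 8] / [3, 5, 6];  Q = [1, 3, 4, 5] / [2, 6, 7]
  Insert 7 (step 8): P = [1, 2, 4, 7] / [3, 5, 6, 8];  Q = [1, 3, 4, 5] / [2, 6, 7, 8]
Final shape: (4, 4).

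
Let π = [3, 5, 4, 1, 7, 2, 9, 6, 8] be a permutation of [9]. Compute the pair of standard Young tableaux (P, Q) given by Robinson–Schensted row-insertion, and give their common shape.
P = [1, 2, 6, 8] / [3, 4, 7, 9] / [5];  Q = [1, 2, 5, 7] / [3, 6, 8, 9] / [4];  common shape = (4, 4, 1)

Row-insert the values π_1, π_2, … into P one at a time, bumping the leftmost entry strictly greater than the inserted value down to the next row. The recording tableau Q records, in position (i, j), the step at which that cell was added to P.
  Insert 3 (step 1): P = [3];  Q = [1]
  Insert 5 (step 2): P = [3, 5];  Q = [1, 2]
  Insert 4 (step 3): P = [3, 4] / [5];  Q = [1, 2] / [3]
  Insert 1 (step 4): P = [1, 4] / [3] / [5];  Q = [1, 2] / [3] / [4]
  Insert 7 (step 5): P = [1, 4, 7] / [3] / [5];  Q = [1, 2, 5] / [3] / [4]
  Insert 2 (step 6): P = [1, 2, 7] / [3, 4] / [5];  Q = [1, 2, 5] / [3, 6] / [4]
  Insert 9 (step 7): P = [1, 2, 7, 9] / [3, 4] / [5];  Q = [1, 2, 5, 7] / [3, 6] / [4]
  Insert 6 (step 8): P = [1, 2, 6, 9] / [3, 4, 7] / [5];  Q = [1, 2, 5, 7] / [3, 6, 8] / [4]
  Insert 8 (step 9): P = [1, 2, 6, 8] / [3, 4, 7, 9] / [5];  Q = [1, 2, 5, 7] / [3, 6, 8, 9] / [4]
Final shape: (4, 4, 1).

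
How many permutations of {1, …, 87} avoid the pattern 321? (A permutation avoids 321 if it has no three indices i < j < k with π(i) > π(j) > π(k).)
C_87 = 16435314834665426797069144960762886143367590394940

These 321-avoiding permutations are counted by the Catalan number C_n = (1/(n + 1)) · C(2n, n). For n = 87: C_87 = (1/88) · C(174, 87) = 1446307705450557558142084756547133980616347954754720/88 = 16435314834665426797069144960762886143367590394940.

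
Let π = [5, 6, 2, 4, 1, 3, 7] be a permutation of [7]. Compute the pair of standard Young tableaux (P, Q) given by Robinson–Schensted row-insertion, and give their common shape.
P = [1, 3, 7] / [2, 4] / [5, 6];  Q = [1, 2, 7] / [3, 4] / [5, 6];  common shape = (3, 2, 2)

Row-insert the values π_1, π_2, … into P one at a time, bumping the leftmost entry strictly greater than the inserted value down to the next row. The recording tableau Q records, in position (i, j), the step at which that cell was added to P.
  Insert 5 (step 1): P = [5];  Q = [1]
  Insert 6 (step 2): P = [5, 6];  Q = [1, 2]
  Insert 2 (step 3): P = [2, 6] / [5];  Q = [1, 2] / [3]
  Insert 4 (step 4): P = [2, 4] / [5, 6];  Q = [1, 2] / [3, 4]
  Insert 1 (step 5): P = [1, 4] / [2, 6] / [5];  Q = [1, 2] / [3, 4] / [5]
  Insert 3 (step 6): P = [1, 3] / [2, 4] / [5, 6];  Q = [1, 2] / [3, 4] / [5, 6]
  Insert 7 (step 7): P = [1, 3, 7] / [2, 4] / [5, 6];  Q = [1, 2, 7] / [3, 4] / [5, 6]
Final shape: (3, 2, 2).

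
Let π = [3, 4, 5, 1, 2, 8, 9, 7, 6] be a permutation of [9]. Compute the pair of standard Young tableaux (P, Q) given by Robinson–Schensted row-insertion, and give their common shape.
P = [1, 2, 5, 6, 9] / [3, 4, 7] / [8];  Q = [1, 2, 3, 6, 7] / [4, 5, 8] / [9];  common shape = (5, 3, 1)

Row-insert the values π_1, π_2, … into P one at a time, bumping the leftmost entry strictly greater than the inserted value down to the next row. The recording tableau Q records, in position (i, j), the step at which that cell was added to P.
  Insert 3 (step 1): P = [3];  Q = [1]
  Insert 4 (step 2): P = [3, 4];  Q = [1, 2]
  Insert 5 (step 3): P = [3, 4, 5];  Q = [1, 2, 3]
  Insert 1 (step 4): P = [1, 4, 5] / [3];  Q = [1, 2, 3] / [4]
  Insert 2 (step 5): P = [1, 2, 5] / [3, 4];  Q = [1, 2, 3] / [4, 5]
  Insert 8 (step 6): P = [1, 2, 5, 8] / [3, 4];  Q = [1, 2, 3, 6] / [4, 5]
  Insert 9 (step 7): P = [1, 2, 5, 8, 9] / [3, 4];  Q = [1, 2, 3, 6, 7] / [4, 5]
  Insert 7 (step 8): P = [1, 2, 5, 7, 9] / [3, 4, 8];  Q = [1, 2, 3, 6, 7] / [4, 5, 8]
  Insert 6 (step 9): P = [1, 2, 5, 6, 9] / [3, 4, 7] / [8];  Q = [1, 2, 3, 6, 7] / [4, 5, 8] / [9]
Final shape: (5, 3, 1).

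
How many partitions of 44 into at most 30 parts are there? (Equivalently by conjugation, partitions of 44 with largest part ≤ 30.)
p(44, parts ≤ 30) = 74802

Use the recurrence p(n, m) = p(n, m−1) + p(n−m, m): either the largest part is < m (count p(n, m−1)) or the largest part is exactly m (remove one copy of m, count p(n−m, m)). With p(0, ·) = 1 this gives p(44, parts ≤ 30) = 74802. (By conjugating Young diagrams, this also counts partitions of 44 into at most 30 parts.)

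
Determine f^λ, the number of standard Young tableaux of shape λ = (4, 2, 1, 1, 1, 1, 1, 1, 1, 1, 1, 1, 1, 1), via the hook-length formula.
# SYT of shape (4, 2, 1, 1, 1, 1, 1, 1, 1, 1, 1, 1, 1, 1) = 7020

Hook-length formula: f^λ = n! / Π hook(c), product over all cells c of the Young diagram. For λ = (4, 2, 1, 1, 1, 1, 1, 1, 1, 1, 1, 1, 1, 1), n = 18 boxes. Hook lengths by row (left-to-right, top-to-bottom): [17, 4, 2, 1]; [14, 1]; [12]; [11]; [10]; [9]; [8]; [7]; [6]; [5]; [4]; [3]; [2]; [1]. Product of hooks = 912019046400. So f^λ = 18! / 912019046400 = 6402373705728000 / 912019046400 = 7020.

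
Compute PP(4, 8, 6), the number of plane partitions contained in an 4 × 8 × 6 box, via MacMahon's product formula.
PP(4, 8, 6) = 90474964580

Evaluate the triple product over i = 1..4, j = 1..8, k = 1..6. The factors are (2/1) · (3/2) · (4/3) · (5/4) · (6/5) · (7/6) · (3/2) · (4/3) · … (192 factors total). The numerators and denominators telescope so the product is an integer; carrying out the multiplication exactly gives PP(4, 8, 6) = 90474964580.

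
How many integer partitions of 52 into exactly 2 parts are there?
p(52, 2 parts) = 26

Partitions of n into exactly k parts are in bijection with partitions of n − k into at most k parts (subtract 1 from each part). So p(52, exactly 2) = p(50, parts ≤ 2). Computing via the recurrence p(m, j) = p(m, j−1) + p(m−j, j) gives 26.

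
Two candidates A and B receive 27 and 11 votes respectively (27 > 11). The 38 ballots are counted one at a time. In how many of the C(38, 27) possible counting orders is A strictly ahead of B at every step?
Strict-lead orderings = 506662016

Total orderings of the 38 votes with 27 for A: C(38, 27) = 1203322288. By the Bertrand ballot formula (Cycle Lemma / reflection principle), the number of orderings in which A is strictly ahead of B throughout is (p − q)/(p + q) · C(p + q, p) = (27 − 11)/(27 + 11) · 1203322288 = 506662016.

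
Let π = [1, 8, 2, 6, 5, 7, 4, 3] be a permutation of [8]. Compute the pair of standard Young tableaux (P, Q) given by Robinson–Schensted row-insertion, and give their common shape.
P = [1, 2, 3, 7] / [4] / [5] / [6] / [8];  Q = [1, 2, 4, 6] / [3] / [5] / [7] / [8];  common shape = (4, 1, 1, 1, 1)

Row-insert the values π_1, π_2, … into P one at a time, bumping the leftmost entry strictly greater than the inserted value down to the next row. The recording tableau Q records, in position (i, j), the step at which that cell was added to P.
  Insert 1 (step 1): P = [1];  Q = [1]
  Insert 8 (step 2): P = [1, 8];  Q = [1, 2]
  Insert 2 (step 3): P = [1, 2] / [8];  Q = [1, 2] / [3]
  Insert 6 (step 4): P = [1, 2, 6] / [8];  Q = [1, 2, 4] / [3]
  Insert 5 (step 5): P = [1, 2, 5] / [6] / [8];  Q = [1, 2, 4] / [3] / [5]
  Insert 7 (step 6): P = [1, 2, 5, 7] / [6] / [8];  Q = [1, 2, 4, 6] / [3] / [5]
  Insert 4 (step 7): P = [1, 2, 4, 7] / [5] / [6] / [8];  Q = [1, 2, 4, 6] / [3] / [5] / [7]
  Insert 3 (step 8): P = [1, 2, 3, 7] / [4] / [5] / [6] / [8];  Q = [1, 2, 4, 6] / [3] / [5] / [7] / [8]
Final shape: (4, 1, 1, 1, 1).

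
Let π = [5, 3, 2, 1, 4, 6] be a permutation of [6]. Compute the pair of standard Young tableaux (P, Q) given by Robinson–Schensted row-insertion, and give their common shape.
P = [1, 4, 6] / [2] / [3] / [5];  Q = [1, 5, 6] / [2] / [3] / [4];  common shape = (3, 1, 1, 1)

Row-insert the values π_1, π_2, … into P one at a time, bumping the leftmost entry strictly greater than the inserted value down to the next row. The recording tableau Q records, in position (i, j), the step at which that cell was added to P.
  Insert 5 (step 1): P = [5];  Q = [1]
  Insert 3 (step 2): P = [3] / [5];  Q = [1] / [2]
  Insert 2 (step 3): P = [2] / [3] / [5];  Q = [1] / [2] / [3]
  Insert 1 (step 4): P = [1] / [2] / [3] / [5];  Q = [1] / [2] / [3] / [4]
  Insert 4 (step 5): P = [1, 4] / [2] / [3] / [5];  Q = [1, 5] / [2] / [3] / [4]
  Insert 6 (step 6): P = [1, 4, 6] / [2] / [3] / [5];  Q = [1, 5, 6] / [2] / [3] / [4]
Final shape: (3, 1, 1, 1).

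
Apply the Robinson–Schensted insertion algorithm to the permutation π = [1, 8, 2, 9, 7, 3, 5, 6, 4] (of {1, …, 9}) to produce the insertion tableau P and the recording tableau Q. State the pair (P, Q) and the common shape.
P = [1, 2, 3, 4, 6] / [5, 9] / [7] / [8];  Q = [1, 2, 4, 7, 8] / [3, 5] / [6] / [9];  common shape = (5, 2, 1, 1)

Row-insert the values π_1, π_2, … into P one at a time, bumping the leftmost entry strictly greater than the inserted value down to the next row. The recording tableau Q records, in position (i, j), the step at which that cell was added to P.
  Insert 1 (step 1): P = [1];  Q = [1]
  Insert 8 (step 2): P = [1, 8];  Q = [1, 2]
  Insert 2 (step 3): P = [1, 2] / [8];  Q = [1, 2] / [3]
  Insert 9 (step 4): P = [1, 2, 9] / [8];  Q = [1, 2, 4] / [3]
  Insert 7 (step 5): P = [1, 2, 7] / [8, 9];  Q = [1, 2, 4] / [3, 5]
  Insert 3 (step 6): P = [1, 2, 3] / [7, 9] / [8];  Q = [1, 2, 4] / [3, 5] / [6]
  Insert 5 (step 7): P = [1, 2, 3, 5] / [7, 9] / [8];  Q = [1, 2, 4, 7] / [3, 5] / [6]
  Insert 6 (step 8): P = [1, 2, 3, 5, 6] / [7, 9] / [8];  Q = [1, 2, 4, 7, 8] / [3, 5] / [6]
  Insert 4 (step 9): P = [1, 2, 3, 4, 6] / [5, 9] / [7] / [8];  Q = [1, 2, 4, 7, 8] / [3, 5] / [6] / [9]
Final shape: (5, 2, 1, 1).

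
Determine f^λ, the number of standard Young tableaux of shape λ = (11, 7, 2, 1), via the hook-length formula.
# SYT of shape (11, 7, 2, 1) = 18475600

Hook-length formula: f^λ = n! / Π hook(c), product over all cells c of the Young diagram. For λ = (11, 7, 2, 1), n = 21 boxes. Hook lengths by row (left-to-right, top-to-bottom): [14, 12, 10, 9, 8, 7, 6, 4, 3, 2, 1]; [9, 7, 5, 4, 3, 2, 1]; [3, 1]; [1]. Product of hooks = 2765319782400. So f^λ = 21! / 2765319782400 = 51090942171709440000 / 2765319782400 = 18475600.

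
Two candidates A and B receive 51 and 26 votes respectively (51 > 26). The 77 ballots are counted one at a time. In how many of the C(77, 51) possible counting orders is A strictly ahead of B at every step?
Strict-lead orderings = 75353121846291778200

Total orderings of the 77 votes with 51 for A: C(77, 51) = 232087615286578676856. By the Bertrand ballot formula (Cycle Lemma / reflection principle), the number of orderings in which A is strictly ahead of B throughout is (p − q)/(p + q) · C(p + q, p) = (51 − 26)/(51 + 26) · 232087615286578676856 = 75353121846291778200.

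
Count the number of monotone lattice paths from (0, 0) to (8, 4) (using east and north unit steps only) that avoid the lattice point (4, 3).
Number of paths = 320

Total paths from (0, 0) to (8, 4): C(12, 8) = 495. Paths through (4, 3): (paths (0, 0) → (4, 3)) × (paths (4, 3) → (8, 4)) = C(7, 4) · C(5, 4) = 35 · 5 = 175. Avoidance count = 495 − 175 = 320.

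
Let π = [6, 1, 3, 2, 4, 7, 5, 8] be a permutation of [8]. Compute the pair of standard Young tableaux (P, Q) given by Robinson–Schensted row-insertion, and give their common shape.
P = [1, 2, 4, 5, 8] / [3, 7] / [6];  Q = [1, 3, 5, 6, 8] / [2, 7] / [4];  common shape = (5, 2, 1)

Row-insert the values π_1, π_2, … into P one at a time, bumping the leftmost entry strictly greater than the inserted value down to the next row. The recording tableau Q records, in position (i, j), the step at which that cell was added to P.
  Insert 6 (step 1): P = [6];  Q = [1]
  Insert 1 (step 2): P = [1] / [6];  Q = [1] / [2]
  Insert 3 (step 3): P = [1, 3] / [6];  Q = [1, 3] / [2]
  Insert 2 (step 4): P = [1, 2] / [3] / [6];  Q = [1, 3] / [2] / [4]
  Insert 4 (step 5): P = [1, 2, 4] / [3] / [6];  Q = [1, 3, 5] / [2] / [4]
  Insert 7 (step 6): P = [1, 2, 4, 7] / [3] / [6];  Q = [1, 3, 5, 6] / [2] / [4]
  Insert 5 (step 7): P = [1, 2, 4, 5] / [3, 7] / [6];  Q = [1, 3, 5, 6] / [2, 7] / [4]
  Insert 8 (step 8): P = [1, 2, 4, 5, 8] / [3, 7] / [6];  Q = [1, 3, 5, 6, 8] / [2, 7] / [4]
Final shape: (5, 2, 1).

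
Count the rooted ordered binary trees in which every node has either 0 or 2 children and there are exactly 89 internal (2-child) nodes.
C_89 = 254224158304000796523953440778841647086547372026600

These full binary trees are counted by the Catalan number C_n = (1/(n + 1)) · C(2n, n). For n = 89: C_89 = (1/90) · C(178, 89) = 22880174247360071687155809670095748237789263482394000/90 = 254224158304000796523953440778841647086547372026600.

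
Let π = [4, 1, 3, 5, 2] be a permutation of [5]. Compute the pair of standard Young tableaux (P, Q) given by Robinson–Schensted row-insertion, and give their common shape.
P = [1, 2, 5] / [3] / [4];  Q = [1, 3, 4] / [2] / [5];  common shape = (3, 1, 1)

Row-insert the values π_1, π_2, … into P one at a time, bumping the leftmost entry strictly greater than the inserted value down to the next row. The recording tableau Q records, in position (i, j), the step at which that cell was added to P.
  Insert 4 (step 1): P = [4];  Q = [1]
  Insert 1 (step 2): P = [1] / [4];  Q = [1] / [2]
  Insert 3 (step 3): P = [1, 3] / [4];  Q = [1, 3] / [2]
  Insert 5 (step 4): P = [1, 3, 5] / [4];  Q = [1, 3, 4] / [2]
  Insert 2 (step 5): P = [1, 2, 5] / [3] / [4];  Q = [1, 3, 4] / [2] / [5]
Final shape: (3, 1, 1).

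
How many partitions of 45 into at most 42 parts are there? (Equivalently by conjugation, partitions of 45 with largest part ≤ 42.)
p(45, parts ≤ 42) = 89130

Use the recurrence p(n, m) = p(n, m−1) + p(n−m, m): either the largest part is < m (count p(n, m−1)) or the largest part is exactly m (remove one copy of m, count p(n−m, m)). With p(0, ·) = 1 this gives p(45, parts ≤ 42) = 89130. (By conjugating Young diagrams, this also counts partitions of 45 into at most 42 parts.)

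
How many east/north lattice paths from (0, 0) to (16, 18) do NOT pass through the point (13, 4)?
Number of paths = 2202343030

Total paths from (0, 0) to (16, 18): C(34, 16) = 2203961430. Paths through (13, 4): (paths (0, 0) → (13, 4)) × (paths (13, 4) → (16, 18)) = C(17, 13) · C(17, 3) = 2380 · 680 = 1618400. Avoidance count = 2203961430 − 1618400 = 2202343030.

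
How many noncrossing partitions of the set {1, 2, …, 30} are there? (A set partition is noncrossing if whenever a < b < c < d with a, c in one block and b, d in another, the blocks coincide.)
C_30 = 3814986502092304

These noncrossing partitions are counted by the Catalan number C_n = (1/(n + 1)) · C(2n, n). For n = 30: C_30 = (1/31) · C(60, 30) = 118264581564861424/31 = 3814986502092304.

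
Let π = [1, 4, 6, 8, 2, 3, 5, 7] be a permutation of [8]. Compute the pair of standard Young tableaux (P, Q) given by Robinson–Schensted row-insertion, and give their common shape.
P = [1, 2, 3, 5, 7] / [4, 6, 8];  Q = [1, 2, 3, 4, 8] / [5, 6, 7];  common shape = (5, 3)

Row-insert the values π_1, π_2, … into P one at a time, bumping the leftmost entry strictly greater than the inserted value down to the next row. The recording tableau Q records, in position (i, j), the step at which that cell was added to P.
  Insert 1 (step 1): P = [1];  Q = [1]
  Insert 4 (step 2): P = [1, 4];  Q = [1, 2]
  Insert 6 (step 3): P = [1, 4, 6];  Q = [1, 2, 3]
  Insert 8 (step 4): P = [1, 4, 6, 8];  Q = [1, 2, 3, 4]
  Insert 2 (step 5): P = [1, 2, 6, 8] / [4];  Q = [1, 2, 3, 4] / [5]
  Insert 3 (step 6): P = [1, 2, 3, 8] / [4, 6];  Q = [1, 2, 3, 4] / [5, 6]
  Insert 5 (step 7): P = [1, 2, 3, 5] / [4, 6, 8];  Q = [1, 2, 3, 4] / [5, 6, 7]
  Insert 7 (step 8): P = [1, 2, 3, 5, 7] / [4, 6, 8];  Q = [1, 2, 3, 4, 8] / [5, 6, 7]
Final shape: (5, 3).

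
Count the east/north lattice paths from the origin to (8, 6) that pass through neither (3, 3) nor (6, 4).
Number of paths = 1103

Inclusion–exclusion. Total paths: C(14, 8) = 3003. Through P₁: C(6, 3)·C(8, 5) = 1120. Through P₂: C(10, 6)·C(4, 2) = 1260. Since P₁ is strictly southwest of P₂, a monotone path through both must visit P₁ then P₂; paths through both = C(6, 3)·C(4, 3)·C(4, 2) = 480. Avoid both = 3003 − 1120 − 1260 + 480 = 1103.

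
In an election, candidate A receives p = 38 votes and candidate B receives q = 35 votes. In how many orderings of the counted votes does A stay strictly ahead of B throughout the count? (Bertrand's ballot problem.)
Strict-lead orderings = 33991005938761288872

Total orderings of the 73 votes with 38 for A: C(73, 38) = 827114477843191362552. By the Bertrand ballot formula (Cycle Lemma / reflection principle), the number of orderings in which A is strictly ahead of B throughout is (p − q)/(p + q) · C(p + q, p) = (38 − 35)/(38 + 35) · 827114477843191362552 = 33991005938761288872.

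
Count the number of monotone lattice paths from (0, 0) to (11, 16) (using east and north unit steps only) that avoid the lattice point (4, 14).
Number of paths = 12927735

Total paths from (0, 0) to (11, 16): C(27, 11) = 13037895. Paths through (4, 14): (paths (0, 0) → (4, 14)) × (paths (4, 14) → (11, 16)) = C(18, 4) · C(9, 7) = 3060 · 36 = 110160. Avoidance count = 13037895 − 110160 = 12927735.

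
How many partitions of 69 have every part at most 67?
p(69, parts ≤ 67) = 3554343

Use the recurrence p(n, m) = p(n, m−1) + p(n−m, m): either the largest part is < m (count p(n, m−1)) or the largest part is exactly m (remove one copy of m, count p(n−m, m)). With p(0, ·) = 1 this gives p(69, parts ≤ 67) = 3554343. (By conjugating Young diagrams, this also counts partitions of 69 into at most 67 parts.)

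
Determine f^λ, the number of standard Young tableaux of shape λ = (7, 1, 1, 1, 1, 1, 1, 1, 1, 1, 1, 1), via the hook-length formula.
# SYT of shape (7, 1, 1, 1, 1, 1, 1, 1, 1, 1, 1, 1) = 12376

Hook-length formula: f^λ = n! / Π hook(c), product over all cells c of the Young diagram. For λ = (7, 1, 1, 1, 1, 1, 1, 1, 1, 1, 1, 1), n = 18 boxes. Hook lengths by row (left-to-right, top-to-bottom): [18, 6, 5, 4, 3, 2, 1]; [11]; [10]; [9]; [8]; [7]; [6]; [5]; [4]; [3]; [2]; [1]. Product of hooks = 517321728000. So f^λ = 18! / 517321728000 = 6402373705728000 / 517321728000 = 12376.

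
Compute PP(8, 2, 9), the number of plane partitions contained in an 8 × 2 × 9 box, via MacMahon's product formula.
PP(8, 2, 9) = 118195220

Evaluate the triple product over i = 1..8, j = 1..2, k = 1..9. The factors are (2/1) · (3/2) · (4/3) · (5/4) · (6/5) · (7/6) · (8/7) · (9/8) · … (144 factors total). The numerators and denominators telescope so the product is an integer; carrying out the multiplication exactly gives PP(8, 2, 9) = 118195220.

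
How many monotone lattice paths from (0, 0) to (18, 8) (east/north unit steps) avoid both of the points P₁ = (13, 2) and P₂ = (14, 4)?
Number of paths = 1321615

Inclusion–exclusion. Total paths: C(26, 18) = 1562275. Through P₁: C(15, 13)·C(11, 5) = 48510. Through P₂: C(18, 14)·C(8, 4) = 214200. Since P₁ is strictly southwest of P₂, a monotone path through both must visit P₁ then P₂; paths through both = C(15, 13)·C(3, 1)·C(8, 4) = 22050. Avoid both = 1562275 − 48510 − 214200 + 22050 = 1321615.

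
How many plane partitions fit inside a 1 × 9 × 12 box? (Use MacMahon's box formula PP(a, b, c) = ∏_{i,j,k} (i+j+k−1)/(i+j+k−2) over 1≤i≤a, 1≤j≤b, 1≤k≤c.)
PP(1, 9, 12) = 293930

Evaluate the triple product over i = 1..1, j = 1..9, k = 1..12. The factors are (2/1) · (3/2) · (4/3) · (5/4) · (6/5) · (7/6) · (8/7) · (9/8) · … (108 factors total). The numerators and denominators telescope so the product is an integer; carrying out the multiplication exactly gives PP(1, 9, 12) = 293930.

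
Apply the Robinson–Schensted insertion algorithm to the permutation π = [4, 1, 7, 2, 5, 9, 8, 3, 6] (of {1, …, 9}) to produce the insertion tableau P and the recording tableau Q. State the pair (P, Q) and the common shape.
P = [1, 2, 3, 6] / [4, 5, 8] / [7, 9];  Q = [1, 3, 5, 6] / [2, 4, 7] / [8, 9];  common shape = (4, 3, 2)

Row-insert the values π_1, π_2, … into P one at a time, bumping the leftmost entry strictly greater than the inserted value down to the next row. The recording tableau Q records, in position (i, j), the step at which that cell was added to P.
  Insert 4 (step 1): P = [4];  Q = [1]
  Insert 1 (step 2): P = [1] / [4];  Q = [1] / [2]
  Insert 7 (step 3): P = [1, 7] / [4];  Q = [1, 3] / [2]
  Insert 2 (step 4): P = [1, 2] / [4, 7];  Q = [1, 3] / [2, 4]
  Insert 5 (step 5): P = [1, 2, 5] / [4, 7];  Q = [1, 3, 5] / [2, 4]
  Insert 9 (step 6): P = [1, 2, 5, 9] / [4, 7];  Q = [1, 3, 5, 6] / [2, 4]
  Insert 8 (step 7): P = [1, 2, 5, 8] / [4, 7, 9];  Q = [1, 3, 5, 6] / [2, 4, 7]
  Insert 3 (step 8): P = [1, 2, 3, 8] / [4, 5, 9] / [7];  Q = [1, 3, 5, 6] / [2, 4, 7] / [8]
  Insert 6 (step 9): P = [1, 2, 3, 6] / [4, 5, 8] / [7, 9];  Q = [1, 3, 5, 6] / [2, 4, 7] / [8, 9]
Final shape: (4, 3, 2).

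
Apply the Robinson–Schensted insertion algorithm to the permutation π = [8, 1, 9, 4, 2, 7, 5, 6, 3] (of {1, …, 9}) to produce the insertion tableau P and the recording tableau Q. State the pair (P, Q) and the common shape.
P = [1, 2, 3, 6] / [4, 5] / [7, 9] / [8];  Q = [1, 3, 6, 8] / [2, 4] / [5, 7] / [9];  common shape = (4, 2, 2, 1)

Row-insert the values π_1, π_2, … into P one at a time, bumping the leftmost entry strictly greater than the inserted value down to the next row. The recording tableau Q records, in position (i, j), the step at which that cell was added to P.
  Insert 8 (step 1): P = [8];  Q = [1]
  Insert 1 (step 2): P = [1] / [8];  Q = [1] / [2]
  Insert 9 (step 3): P = [1, 9] / [8];  Q = [1, 3] / [2]
  Insert 4 (step 4): P = [1, 4] / [8, 9];  Q = [1, 3] / [2, 4]
  Insert 2 (step 5): P = [1, 2] / [4, 9] / [8];  Q = [1, 3] / [2, 4] / [5]
  Insert 7 (step 6): P = [1, 2, 7] / [4, 9] / [8];  Q = [1, 3, 6] / [2, 4] / [5]
  Insert 5 (step 7): P = [1, 2, 5] / [4, 7] / [8, 9];  Q = [1, 3, 6] / [2, 4] / [5, 7]
  Insert 6 (step 8): P = [1, 2, 5, 6] / [4, 7] / [8, 9];  Q = [1, 3, 6, 8] / [2, 4] / [5, 7]
  Insert 3 (step 9): P = [1, 2, 3, 6] / [4, 5] / [7, 9] / [8];  Q = [1, 3, 6, 8] / [2, 4] / [5, 7] / [9]
Final shape: (4, 2, 2, 1).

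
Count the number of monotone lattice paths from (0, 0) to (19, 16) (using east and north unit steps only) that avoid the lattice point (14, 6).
Number of paths = 3943532670

Total paths from (0, 0) to (19, 16): C(35, 19) = 4059928950. Paths through (14, 6): (paths (0, 0) → (14, 6)) × (paths (14, 6) → (19, 16)) = C(20, 14) · C(15, 5) = 38760 · 3003 = 116396280. Avoidance count = 4059928950 − 116396280 = 3943532670.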